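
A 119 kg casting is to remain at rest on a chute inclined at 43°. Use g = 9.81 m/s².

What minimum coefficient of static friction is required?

μ_s,min ≈ 0.933

At the slip threshold m g sin θ = μ_s m g cos θ, so μ_s,min = tan θ.
μ_s,min = tan 43° = 0.933.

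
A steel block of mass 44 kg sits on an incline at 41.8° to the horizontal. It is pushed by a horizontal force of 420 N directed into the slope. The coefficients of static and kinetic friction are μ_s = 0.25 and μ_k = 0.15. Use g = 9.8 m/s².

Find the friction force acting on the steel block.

f ≈ 25.7 N (down the incline)

Resolve perpendicular to the incline: N = m g cos θ + P sin θ = 44×9.8×cos 41.8° + 420×sin 41.8° = 601.4 N.
Parallel to the incline: P cos θ − m g sin θ = 313.1 − 287.4 = 25.69 N; the friction needed to balance this is 25.69 N acting down the slope.
The limit of static friction is μ_s N = 150.3 N.
|f_req| = 25.69 ≤ 150.3 N → the steel block is in equilibrium; friction equals the required value.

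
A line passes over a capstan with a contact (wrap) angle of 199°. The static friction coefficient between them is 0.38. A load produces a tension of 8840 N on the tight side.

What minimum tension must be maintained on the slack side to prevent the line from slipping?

T_min ≈ 2360 N

Capstan equation at impending slip: T_tight/T_slack = e^{μβ}.
β = 199° = 3.473 rad; e^{μβ} = e^{0.38×3.473} = 3.743.
T_slack = T_tight / e^{μβ} = 8840 / 3.743 = 2360 N.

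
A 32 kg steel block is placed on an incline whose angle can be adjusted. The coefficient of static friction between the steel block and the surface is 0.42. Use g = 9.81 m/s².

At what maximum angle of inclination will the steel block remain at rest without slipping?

At the slip threshold, m g sin θ = μ_s · m g cos θ, so tan θ = μ_s.
θ_max = arctan(0.42) = 22.8°.

θ_max ≈ 22.8°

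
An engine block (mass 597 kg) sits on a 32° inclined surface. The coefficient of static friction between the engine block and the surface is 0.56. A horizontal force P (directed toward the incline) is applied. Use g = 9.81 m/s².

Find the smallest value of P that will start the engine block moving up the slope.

P ≈ 10700 N

At impending motion up the slope, friction acts down-slope at its limit: f = μ_s N.
Perpendicular to the incline: N = m g cos θ + P sin θ.
Along the incline: P cos θ = m g sin θ + μ_s N = m g sin θ + μ_s (m g cos θ + P sin θ).
Solving, P (cos θ − μ_s sin θ) = m g (sin θ + μ_s cos θ), so P = 597×9.81×(sin 32° + 0.56 cos 32°)/(cos 32° − 0.56 sin 32°) = 5860×1.005/0.5513 = 10700 N.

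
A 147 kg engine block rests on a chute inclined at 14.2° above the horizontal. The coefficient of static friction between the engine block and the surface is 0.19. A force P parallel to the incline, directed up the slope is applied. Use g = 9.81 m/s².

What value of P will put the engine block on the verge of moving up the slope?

At impending motion up the slope, friction acts down-slope at its limit: f = μ_s N.
P is parallel to the surface, so N = m g cos θ = 1400 N.
Along the incline: P = m g sin θ + μ_s N = 354 + 0.19×1400 = 619 N.

P ≈ 619 N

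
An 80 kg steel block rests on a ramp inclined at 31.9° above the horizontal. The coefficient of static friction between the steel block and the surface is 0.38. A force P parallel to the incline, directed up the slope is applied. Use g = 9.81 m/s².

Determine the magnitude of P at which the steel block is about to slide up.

P ≈ 668 N

At impending motion up the slope, friction acts down-slope at its limit: f = μ_s N.
P is parallel to the surface, so N = m g cos θ = 666 N.
Along the incline: P = m g sin θ + μ_s N = 415 + 0.38×666 = 668 N.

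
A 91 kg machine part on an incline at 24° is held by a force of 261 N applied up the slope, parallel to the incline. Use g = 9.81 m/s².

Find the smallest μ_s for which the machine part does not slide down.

μ_s,min ≈ 0.125

N = m g cos θ = 815.5 N.
Friction must make up the shortfall along the incline: f = m g sin θ − P = 363.1 − 261 = 102.1 N.
At the threshold f = μ_s N, so μ_s,min = 102.1/815.5 = 0.125.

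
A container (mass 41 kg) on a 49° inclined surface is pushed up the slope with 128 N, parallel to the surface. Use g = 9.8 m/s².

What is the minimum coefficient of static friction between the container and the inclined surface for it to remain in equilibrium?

μ_s,min ≈ 0.665

N = m g cos θ = 263.6 N.
Friction must make up the shortfall along the incline: f = m g sin θ − P = 303.2 − 128 = 175.2 N.
At the threshold f = μ_s N, so μ_s,min = 175.2/263.6 = 0.665.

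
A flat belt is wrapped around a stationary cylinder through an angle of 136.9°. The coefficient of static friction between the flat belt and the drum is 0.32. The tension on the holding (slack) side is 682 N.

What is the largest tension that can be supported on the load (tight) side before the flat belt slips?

At impending slip the capstan equation gives T₂/T₁ = e^{μβ} with β in radians.
β = 136.9° × π/180 = 2.389 rad.
e^{μβ} = e^{0.32×2.389} = 2.148.
T₂ = T₁ · e^{μβ} = 682 × 2.148 = 1470 N.

T_max ≈ 1470 N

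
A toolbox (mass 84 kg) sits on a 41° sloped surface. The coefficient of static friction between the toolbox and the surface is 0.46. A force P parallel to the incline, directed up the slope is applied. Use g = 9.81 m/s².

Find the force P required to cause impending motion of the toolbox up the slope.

P ≈ 827 N

At impending motion up the slope, friction acts down-slope at its limit: f = μ_s N.
P is parallel to the surface, so N = m g cos θ = 622 N.
Along the incline: P = m g sin θ + μ_s N = 541 + 0.46×622 = 827 N.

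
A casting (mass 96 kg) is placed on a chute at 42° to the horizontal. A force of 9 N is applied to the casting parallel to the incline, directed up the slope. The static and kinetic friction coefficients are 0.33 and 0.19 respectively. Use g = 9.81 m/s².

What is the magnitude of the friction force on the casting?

f ≈ 133 N (up the incline)

The normal reaction is N = m g cos θ = 699.9 N.
The friction needed for equilibrium is m g sin θ − P = 630.2 − 9 = 621.2 N, measured positive up-slope.
Static friction can supply at most μ_s N = 231 N.
|621.2| exceeds 231 N, so the casting slips down-slope; friction is kinetic, f = μ_k N = 0.19×699.9 = 133 N.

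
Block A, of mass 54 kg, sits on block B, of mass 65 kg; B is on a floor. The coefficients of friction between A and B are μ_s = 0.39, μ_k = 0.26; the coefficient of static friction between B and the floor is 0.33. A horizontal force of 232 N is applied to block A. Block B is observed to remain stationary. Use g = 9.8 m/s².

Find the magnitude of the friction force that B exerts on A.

f ≈ 138 N

Normal force at the A–B interface: N₁ = m_A g = 529.2 N.
So the A–B interface can sustain at most μ_s N₁ = 206.4 N of static friction.
Since P = 232 N > 206.4 N, A slides on B; the A–B friction is kinetic: f₁ = μ_k N₁ = 0.26×529.2 = 138 N.
B experiences an equal 138 N forward from A (third law). B is in equilibrium, so the floor supplies f₂ = 138 N of static friction (limit μ_s(m_A+m_B)g = 384.8 N, not exceeded).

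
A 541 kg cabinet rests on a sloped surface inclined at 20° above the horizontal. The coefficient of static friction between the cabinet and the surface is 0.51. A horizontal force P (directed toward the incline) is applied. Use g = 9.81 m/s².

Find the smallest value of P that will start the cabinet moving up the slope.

At impending motion up the slope, friction acts down-slope at its limit: f = μ_s N.
Perpendicular to the incline: N = m g cos θ + P sin θ.
Along the incline: P cos θ = m g sin θ + μ_s N = m g sin θ + μ_s (m g cos θ + P sin θ).
Solving, P (cos θ − μ_s sin θ) = m g (sin θ + μ_s cos θ), so P = 541×9.81×(sin 20° + 0.51 cos 20°)/(cos 20° − 0.51 sin 20°) = 5310×0.8213/0.7653 = 5700 N.

P ≈ 5700 N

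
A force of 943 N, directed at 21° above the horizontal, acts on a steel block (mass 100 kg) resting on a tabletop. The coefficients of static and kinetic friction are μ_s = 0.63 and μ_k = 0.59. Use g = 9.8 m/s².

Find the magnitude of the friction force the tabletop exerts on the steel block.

N = m g − P sin α = 980 − 943×sin 21° = 642.1 N.
For equilibrium, f = P cos α = 943×cos 21° = 880.4 N.
The static-friction limit is μ_s N = 404.5 N.
880.4 > 404.5 N → the steel block slides; f = μ_k N = 0.59×642.1 = 379 N.

f ≈ 379 N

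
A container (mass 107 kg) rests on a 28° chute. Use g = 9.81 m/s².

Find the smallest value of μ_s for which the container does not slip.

μ_s,min ≈ 0.532

At the slip threshold m g sin θ = μ_s m g cos θ, so μ_s,min = tan θ.
μ_s,min = tan 28° = 0.532.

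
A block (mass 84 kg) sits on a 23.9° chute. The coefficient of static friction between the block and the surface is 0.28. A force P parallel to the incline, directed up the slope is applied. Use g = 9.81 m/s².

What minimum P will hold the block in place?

P_min ≈ 123 N

The block tends to slide down (tan θ > μ_s), so at the point of impending slip friction acts up-slope at its limit: f = μ_s N.
P is parallel to the surface, so N = m g cos θ = 753 N.
Along the incline: P + μ_s N = m g sin θ, so P = 334 − 0.28×753 = 123 N.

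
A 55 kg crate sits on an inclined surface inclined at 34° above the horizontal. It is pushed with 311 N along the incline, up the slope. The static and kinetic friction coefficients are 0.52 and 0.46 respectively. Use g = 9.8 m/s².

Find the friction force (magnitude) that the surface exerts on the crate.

f ≈ 9.6 N (down the incline)

Normal force: N = m g cos θ = 55 × 9.8 × cos 34° = 446.9 N.
For equilibrium along the incline the friction force must supply f = m g sin θ − P = 301.4 − 311 = -9.595 N (positive meaning up-slope).
Static friction can supply at most μ_s N = 232.4 N.
Since |-9.595| ≤ 232.4 N, the crate remains in static equilibrium and friction takes exactly the required value.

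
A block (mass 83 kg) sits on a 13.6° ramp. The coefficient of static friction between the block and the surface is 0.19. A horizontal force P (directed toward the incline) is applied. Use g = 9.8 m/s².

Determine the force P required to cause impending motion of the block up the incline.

P ≈ 368 N

At impending motion up the slope, friction acts down-slope at its limit: f = μ_s N.
Perpendicular to the incline: N = m g cos θ + P sin θ.
Along the incline: P cos θ = m g sin θ + μ_s N = m g sin θ + μ_s (m g cos θ + P sin θ).
Solving, P (cos θ − μ_s sin θ) = m g (sin θ + μ_s cos θ), so P = 83×9.8×(sin 13.6° + 0.19 cos 13.6°)/(cos 13.6° − 0.19 sin 13.6°) = 813×0.4198/0.9273 = 368 N.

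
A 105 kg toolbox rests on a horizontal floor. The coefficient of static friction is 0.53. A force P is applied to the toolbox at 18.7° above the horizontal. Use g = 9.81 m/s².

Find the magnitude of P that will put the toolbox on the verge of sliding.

N = m g − P sin α (the pull lifts the toolbox).
At impending slip, P cos α = μ_s N = μ_s (m g − P sin α).
Solving: P (cos α + μ_s sin α) = μ_s m g → P = 0.53×1030/(cos 18.7° + 0.53 sin 18.7°) = 546/1.117 = 489 N.

P ≈ 489 N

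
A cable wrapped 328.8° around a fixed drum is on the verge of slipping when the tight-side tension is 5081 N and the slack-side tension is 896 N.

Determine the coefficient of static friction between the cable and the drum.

T₂/T₁ = e^{μβ} → μ = ln(T₂/T₁)/β.
β = 328.8° = 5.739 rad.
μ = ln(5081/896)/5.739 = ln(5.671)/5.739 = 0.302.

μ ≈ 0.302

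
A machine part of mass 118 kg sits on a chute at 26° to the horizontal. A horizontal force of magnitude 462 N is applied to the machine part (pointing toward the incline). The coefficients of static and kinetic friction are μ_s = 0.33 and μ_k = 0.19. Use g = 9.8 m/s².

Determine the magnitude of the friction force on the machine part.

f ≈ 91.7 N (up the incline)

Resolve perpendicular to the incline: N = m g cos θ + P sin θ = 118×9.8×cos 26° + 462×sin 26° = 1242 N.
Along the incline, the net driving force (taking up-slope positive) is P cos θ − m g sin θ = 415.2 − 506.9 = -91.69 N, so equilibrium requires friction f = 91.69 N (up-slope).
The limit of static friction is μ_s N = 409.8 N.
Since 91.69 N is within the 409.8 N limit, the machine part stays put and friction is exactly 91.7 N.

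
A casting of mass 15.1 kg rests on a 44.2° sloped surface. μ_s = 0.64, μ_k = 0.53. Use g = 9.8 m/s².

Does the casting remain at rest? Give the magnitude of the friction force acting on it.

f ≈ 56.2 N

N = m g cos θ = 106 N.
Down-slope weight component: m g sin θ = 103 N.
μ_s N = 67.9 N.
103 > 67.9 N, so it slides; kinetic friction f = μ_k N = 0.53×106 = 56.2 N.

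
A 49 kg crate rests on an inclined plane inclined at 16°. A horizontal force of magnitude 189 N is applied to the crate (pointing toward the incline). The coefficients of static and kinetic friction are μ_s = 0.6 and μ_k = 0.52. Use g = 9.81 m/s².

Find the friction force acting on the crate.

Resolve perpendicular to the incline: N = m g cos θ + P sin θ = 49×9.81×cos 16° + 189×sin 16° = 514.2 N.
Along the incline, the net driving force (taking up-slope positive) is P cos θ − m g sin θ = 181.7 − 132.5 = 49.18 N, so equilibrium requires friction f = -49.18 N (down-slope).
The limit of static friction is μ_s N = 308.5 N.
Since 49.18 N is within the 308.5 N limit, the crate stays put and friction is exactly 49.2 N.

f ≈ 49.2 N (down the incline)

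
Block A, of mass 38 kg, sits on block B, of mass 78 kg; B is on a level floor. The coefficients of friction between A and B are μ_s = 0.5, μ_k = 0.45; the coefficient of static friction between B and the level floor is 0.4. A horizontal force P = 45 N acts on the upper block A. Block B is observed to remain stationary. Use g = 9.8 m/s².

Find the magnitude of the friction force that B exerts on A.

Normal force at the A–B interface: N₁ = m_A g = 372.4 N.
Maximum static friction on A from B: μ_s N₁ = 0.5×372.4 = 186.2 N.
Since P = 45 N ≤ 186.2 N, A does not slip on B; friction on A equals P = 45 N.
B experiences an equal 45 N forward from A (third law). B is in equilibrium, so the floor supplies f₂ = 45 N of static friction (limit μ_s(m_A+m_B)g = 454.7 N, not exceeded).

f ≈ 45 N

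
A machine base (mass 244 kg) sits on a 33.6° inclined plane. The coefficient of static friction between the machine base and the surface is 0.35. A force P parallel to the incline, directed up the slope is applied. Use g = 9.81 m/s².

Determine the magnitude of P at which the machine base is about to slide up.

P ≈ 2020 N

At impending motion up the slope, friction acts down-slope at its limit: f = μ_s N.
P is parallel to the surface, so N = m g cos θ = 1990 N.
Along the incline: P = m g sin θ + μ_s N = 1320 + 0.35×1990 = 2020 N.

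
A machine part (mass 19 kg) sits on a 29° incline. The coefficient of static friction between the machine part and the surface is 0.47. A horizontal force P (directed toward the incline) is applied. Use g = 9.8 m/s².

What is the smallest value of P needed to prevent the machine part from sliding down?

The machine part tends to slide down (tan θ > μ_s), so at the point of impending slip friction acts up-slope at its limit: f = μ_s N.
Perpendicular to the incline: N = m g cos θ + P sin θ.
Along the incline: P cos θ + μ_s N = m g sin θ, i.e. P cos θ + μ_s (m g cos θ + P sin θ) = m g sin θ.
Solving, P (cos θ + μ_s sin θ) = m g (sin θ − μ_s cos θ), so P = 186×0.07374/1.102 = 12.5 N.

P_min ≈ 12.5 N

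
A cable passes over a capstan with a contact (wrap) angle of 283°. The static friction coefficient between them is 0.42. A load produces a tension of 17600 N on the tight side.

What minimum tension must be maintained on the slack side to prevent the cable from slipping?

T_min ≈ 2210 N

Capstan equation at impending slip: T_tight/T_slack = e^{μβ}.
β = 283° = 4.939 rad; e^{μβ} = e^{0.42×4.939} = 7.961.
T_slack = T_tight / e^{μβ} = 17600 / 7.961 = 2210 N.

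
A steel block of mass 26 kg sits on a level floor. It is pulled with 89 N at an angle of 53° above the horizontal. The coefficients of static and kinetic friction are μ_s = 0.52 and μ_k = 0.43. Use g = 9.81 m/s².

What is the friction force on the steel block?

f ≈ 53.6 N

The vertical component of P reduces the normal force: N = m g − P sin α = 255.1 − 71.08 = 184 N.
The horizontal driving force is P cos α = 53.56 N, so equilibrium needs friction f = 53.56 N.
μ_s N = 0.52 × 184 = 95.67 N.
53.56 ≤ 95.67 N → static; friction equals the required 53.6 N.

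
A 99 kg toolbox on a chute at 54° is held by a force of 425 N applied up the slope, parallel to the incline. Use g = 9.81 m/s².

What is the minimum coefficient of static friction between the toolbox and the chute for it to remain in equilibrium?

μ_s,min ≈ 0.632

N = m g cos θ = 570.9 N.
Friction must make up the shortfall along the incline: f = m g sin θ − P = 785.7 − 425 = 360.7 N.
At the threshold f = μ_s N, so μ_s,min = 360.7/570.9 = 0.632.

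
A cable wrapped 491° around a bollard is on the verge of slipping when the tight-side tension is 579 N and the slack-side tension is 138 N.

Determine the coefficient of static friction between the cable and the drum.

T₂/T₁ = e^{μβ} → μ = ln(T₂/T₁)/β.
β = 491° = 8.57 rad.
μ = ln(579/138)/8.57 = ln(4.196)/8.57 = 0.167.

μ ≈ 0.167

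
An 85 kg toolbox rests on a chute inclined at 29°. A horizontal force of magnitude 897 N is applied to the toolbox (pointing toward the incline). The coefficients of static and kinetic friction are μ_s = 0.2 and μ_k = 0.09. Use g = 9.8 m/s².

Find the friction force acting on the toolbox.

f ≈ 105 N (down the incline)

Normal direction: N = m g cos θ + P sin θ = 1163 N.
Parallel to the incline: P cos θ − m g sin θ = 784.5 − 403.8 = 380.7 N; the friction needed to balance this is 380.7 N acting down the slope.
Maximum static friction: μ_s N = 0.2 × 1163 = 232.7 N.
The required 380.7 N exceeds the static limit, so the toolbox slides up-slope and f = μ_k N = 0.09×1163 = 105 N.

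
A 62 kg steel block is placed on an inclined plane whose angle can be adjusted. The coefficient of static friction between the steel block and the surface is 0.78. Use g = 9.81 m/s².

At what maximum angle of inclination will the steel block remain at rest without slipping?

θ_max ≈ 38°

At the slip threshold, m g sin θ = μ_s · m g cos θ, so tan θ = μ_s.
θ_max = arctan(0.78) = 38°.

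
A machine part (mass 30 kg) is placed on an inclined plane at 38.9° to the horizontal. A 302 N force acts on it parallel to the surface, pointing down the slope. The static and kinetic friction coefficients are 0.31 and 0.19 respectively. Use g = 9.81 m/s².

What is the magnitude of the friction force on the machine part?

f ≈ 43.5 N (up the incline)

The normal reaction is N = m g cos θ = 229 N.
The friction needed for equilibrium is m g sin θ + P = 184.8 + 302 = 486.8 N, measured positive up-slope.
The static-friction ceiling is μ_s N = 0.31 × 229 = 71 N.
|486.8| exceeds 71 N, so the machine part slips down-slope; friction is kinetic, f = μ_k N = 0.19×229 = 43.5 N.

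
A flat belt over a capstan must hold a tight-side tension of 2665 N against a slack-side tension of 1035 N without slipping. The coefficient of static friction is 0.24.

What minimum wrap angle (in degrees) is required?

β_min ≈ 226°

T₂/T₁ = e^{μβ} → β = ln(T₂/T₁)/μ.
β = ln(2665/1035)/0.24 = 0.9458/0.24 = 3.941 rad.
In degrees: β = 3.941 × 180/π = 226°.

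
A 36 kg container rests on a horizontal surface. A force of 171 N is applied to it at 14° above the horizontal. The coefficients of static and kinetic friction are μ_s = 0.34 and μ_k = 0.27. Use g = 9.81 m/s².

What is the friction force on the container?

The vertical component of P reduces the normal force: N = m g − P sin α = 353.2 − 41.37 = 311.8 N.
Horizontally, friction must balance P cos α = 165.9 N.
The static-friction limit is μ_s N = 106 N.
165.9 > 106 N → the container slides; f = μ_k N = 0.27×311.8 = 84.2 N.

f ≈ 84.2 N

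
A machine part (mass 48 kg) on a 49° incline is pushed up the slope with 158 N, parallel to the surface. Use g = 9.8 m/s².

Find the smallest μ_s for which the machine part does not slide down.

μ_s,min ≈ 0.638

N = m g cos θ = 308.6 N.
Friction must make up the shortfall along the incline: f = m g sin θ − P = 355 − 158 = 197 N.
At the threshold f = μ_s N, so μ_s,min = 197/308.6 = 0.638.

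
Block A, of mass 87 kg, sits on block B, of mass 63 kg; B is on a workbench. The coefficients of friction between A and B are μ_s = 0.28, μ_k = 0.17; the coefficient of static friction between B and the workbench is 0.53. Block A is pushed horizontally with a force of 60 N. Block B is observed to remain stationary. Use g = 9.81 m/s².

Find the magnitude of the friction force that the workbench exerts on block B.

f ≈ 60 N

Normal force at the A–B interface: N₁ = m_A g = 853.5 N.
So the A–B interface can sustain at most μ_s N₁ = 239 N of static friction.
P = 60 N is within that limit, so A and B move together (both at rest); the A–B friction is simply f₁ = P = 60 N.
By Newton's third law B feels 60 N forward from A. With B stationary, the floor's static friction on B balances it: f₂ = 60 N (well within μ_s(m_A+m_B)g = 779.9 N).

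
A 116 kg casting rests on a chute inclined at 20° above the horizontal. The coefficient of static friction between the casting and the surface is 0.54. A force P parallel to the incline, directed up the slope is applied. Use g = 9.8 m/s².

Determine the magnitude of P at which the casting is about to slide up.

P ≈ 966 N

At impending motion up the slope, friction acts down-slope at its limit: f = μ_s N.
P is parallel to the surface, so N = m g cos θ = 1070 N.
Along the incline: P = m g sin θ + μ_s N = 389 + 0.54×1070 = 966 N.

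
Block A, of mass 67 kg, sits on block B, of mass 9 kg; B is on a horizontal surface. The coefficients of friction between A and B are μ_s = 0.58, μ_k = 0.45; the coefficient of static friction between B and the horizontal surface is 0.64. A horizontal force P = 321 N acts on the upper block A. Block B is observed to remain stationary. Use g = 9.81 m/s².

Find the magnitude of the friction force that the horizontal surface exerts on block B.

Between the blocks, N₁ = m_A g = 657.3 N.
Maximum static friction on A from B: μ_s N₁ = 0.58×657.3 = 381.2 N.
Since P = 321 N ≤ 381.2 N, A does not slip on B; friction on A equals P = 321 N.
By Newton's third law B feels 321 N forward from A. With B stationary, the floor's static friction on B balances it: f₂ = 321 N (well within μ_s(m_A+m_B)g = 477.2 N).

f ≈ 321 N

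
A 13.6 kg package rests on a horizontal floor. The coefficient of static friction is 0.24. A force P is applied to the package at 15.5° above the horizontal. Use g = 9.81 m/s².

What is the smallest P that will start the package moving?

N = m g − P sin α (the pull lifts the package).
At impending slip, P cos α = μ_s N = μ_s (m g − P sin α).
Solving: P (cos α + μ_s sin α) = μ_s m g → P = 0.24×133/(cos 15.5° + 0.24 sin 15.5°) = 32/1.028 = 31.2 N.

P ≈ 31.2 N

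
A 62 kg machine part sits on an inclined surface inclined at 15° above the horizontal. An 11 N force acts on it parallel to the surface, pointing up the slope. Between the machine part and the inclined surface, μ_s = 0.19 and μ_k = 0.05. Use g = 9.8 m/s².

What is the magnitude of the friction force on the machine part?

f ≈ 29.3 N (up the incline)

Perpendicular to the surface, N = m g cos θ = 62·9.8·cos 15° = 586.9 N.
Parallel to the incline, ΣF = 0 gives f = m g sin θ − P = 157.3 − 11 = 146.3 N (up-slope positive).
Static friction can supply at most μ_s N = 111.5 N.
|146.3| exceeds 111.5 N, so the machine part slips down-slope; friction is kinetic, f = μ_k N = 0.05×586.9 = 29.3 N.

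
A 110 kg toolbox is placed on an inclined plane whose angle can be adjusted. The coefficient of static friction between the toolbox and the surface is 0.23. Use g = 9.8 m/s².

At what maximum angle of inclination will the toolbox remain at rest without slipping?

θ_max ≈ 13°

At the slip threshold, m g sin θ = μ_s · m g cos θ, so tan θ = μ_s.
θ_max = arctan(0.23) = 13°.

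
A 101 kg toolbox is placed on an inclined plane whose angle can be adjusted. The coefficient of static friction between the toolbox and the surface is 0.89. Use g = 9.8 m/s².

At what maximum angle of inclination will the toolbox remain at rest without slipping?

θ_max ≈ 41.7°

At the slip threshold, m g sin θ = μ_s · m g cos θ, so tan θ = μ_s.
θ_max = arctan(0.89) = 41.7°.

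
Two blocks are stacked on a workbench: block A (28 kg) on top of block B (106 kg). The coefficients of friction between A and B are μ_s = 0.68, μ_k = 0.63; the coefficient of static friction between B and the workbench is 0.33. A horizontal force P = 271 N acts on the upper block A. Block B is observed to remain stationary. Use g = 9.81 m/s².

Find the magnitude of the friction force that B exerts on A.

f ≈ 173 N

The normal force B exerts on A is simply A's weight, N₁ = 274.7 N.
So the A–B interface can sustain at most μ_s N₁ = 186.8 N of static friction.
Since P = 271 N > 186.8 N, A slides on B; the A–B friction is kinetic: f₁ = μ_k N₁ = 0.63×274.7 = 173 N.
B experiences an equal 173 N forward from A (third law). B is in equilibrium, so the floor supplies f₂ = 173 N of static friction (limit μ_s(m_A+m_B)g = 433.8 N, not exceeded).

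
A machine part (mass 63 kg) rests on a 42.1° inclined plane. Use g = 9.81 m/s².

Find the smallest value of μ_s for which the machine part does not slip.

At the slip threshold m g sin θ = μ_s m g cos θ, so μ_s,min = tan θ.
μ_s,min = tan 42.1° = 0.904.

μ_s,min ≈ 0.904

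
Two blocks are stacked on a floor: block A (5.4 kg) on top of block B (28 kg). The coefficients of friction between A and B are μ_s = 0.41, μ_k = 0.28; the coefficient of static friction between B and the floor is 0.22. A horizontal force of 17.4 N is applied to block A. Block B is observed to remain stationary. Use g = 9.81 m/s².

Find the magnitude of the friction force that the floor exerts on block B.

f ≈ 17.4 N

The normal force B exerts on A is simply A's weight, N₁ = 52.97 N.
So the A–B interface can sustain at most μ_s N₁ = 21.72 N of static friction.
Since P = 17.4 N ≤ 21.72 N, A does not slip on B; friction on A equals P = 17.4 N.
B experiences an equal 17.4 N forward from A (third law). B is in equilibrium, so the floor supplies f₂ = 17.4 N of static friction (limit μ_s(m_A+m_B)g = 72.08 N, not exceeded).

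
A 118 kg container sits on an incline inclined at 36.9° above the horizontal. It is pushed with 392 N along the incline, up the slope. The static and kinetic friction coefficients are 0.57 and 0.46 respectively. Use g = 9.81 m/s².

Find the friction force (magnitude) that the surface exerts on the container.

f ≈ 303 N (up the incline)

The normal reaction is N = m g cos θ = 925.7 N.
Parallel to the incline, ΣF = 0 gives f = m g sin θ − P = 695 − 392 = 303 N (up-slope positive).
Static friction can supply at most μ_s N = 527.6 N.
Since |303| ≤ 527.6 N, no slip — friction simply equals what equilibrium demands.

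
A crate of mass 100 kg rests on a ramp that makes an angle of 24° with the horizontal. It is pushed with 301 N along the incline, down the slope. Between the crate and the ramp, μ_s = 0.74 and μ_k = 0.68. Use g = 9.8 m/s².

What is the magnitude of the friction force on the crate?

Normal force: N = m g cos θ = 100 × 9.8 × cos 24° = 895.3 N.
Parallel to the incline, ΣF = 0 gives f = m g sin θ + P = 398.6 + 301 = 699.6 N (up-slope positive).
Static friction can supply at most μ_s N = 662.5 N.
Since |699.6| > 662.5 N, static friction cannot hold it; the crate slides down the incline and kinetic friction applies: f = μ_k N = 0.68 × 895.3 = 609 N.

f ≈ 609 N (up the incline)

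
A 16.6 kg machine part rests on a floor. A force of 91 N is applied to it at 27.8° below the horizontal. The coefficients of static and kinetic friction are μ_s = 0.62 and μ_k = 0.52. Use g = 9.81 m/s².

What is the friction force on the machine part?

Vertical equilibrium gives N = m g + P sin α = 205.3 N.
The horizontal driving force is P cos α = 80.5 N, so equilibrium needs friction f = 80.5 N.
The static-friction limit is μ_s N = 127.3 N.
Since 80.5 N does not exceed the limit, the machine part stays at rest and f = 80.5 N.

f ≈ 80.5 N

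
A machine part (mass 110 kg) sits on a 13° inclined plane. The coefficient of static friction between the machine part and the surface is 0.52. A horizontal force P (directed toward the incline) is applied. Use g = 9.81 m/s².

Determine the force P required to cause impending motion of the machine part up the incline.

At impending motion up the slope, friction acts down-slope at its limit: f = μ_s N.
Perpendicular to the incline: N = m g cos θ + P sin θ.
Along the incline: P cos θ = m g sin θ + μ_s N = m g sin θ + μ_s (m g cos θ + P sin θ).
Solving, P (cos θ − μ_s sin θ) = m g (sin θ + μ_s cos θ), so P = 110×9.81×(sin 13° + 0.52 cos 13°)/(cos 13° − 0.52 sin 13°) = 1080×0.7316/0.8574 = 921 N.

P ≈ 921 N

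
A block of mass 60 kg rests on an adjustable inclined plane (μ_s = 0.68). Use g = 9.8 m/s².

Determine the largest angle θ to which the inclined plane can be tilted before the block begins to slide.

At the slip threshold, m g sin θ = μ_s · m g cos θ, so tan θ = μ_s.
θ_max = arctan(0.68) = 34.2°.

θ_max ≈ 34.2°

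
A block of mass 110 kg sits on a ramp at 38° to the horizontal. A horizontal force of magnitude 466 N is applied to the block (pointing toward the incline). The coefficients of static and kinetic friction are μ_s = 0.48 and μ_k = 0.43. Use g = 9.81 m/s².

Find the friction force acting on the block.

Normal direction: N = m g cos θ + P sin θ = 1137 N.
Parallel to the incline: P cos θ − m g sin θ = 367.2 − 664.4 = -297.1 N; the friction needed to balance this is 297.1 N acting up the slope.
Maximum static friction: μ_s N = 0.48 × 1137 = 545.9 N.
|f_req| = 297.1 ≤ 545.9 N → the block is in equilibrium; friction equals the required value.

f ≈ 297 N (up the incline)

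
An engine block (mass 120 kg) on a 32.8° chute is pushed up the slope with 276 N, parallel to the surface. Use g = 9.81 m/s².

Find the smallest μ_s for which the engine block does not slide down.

μ_s,min ≈ 0.366

N = m g cos θ = 989.5 N.
Friction must make up the shortfall along the incline: f = m g sin θ − P = 637.7 − 276 = 361.7 N.
At the threshold f = μ_s N, so μ_s,min = 361.7/989.5 = 0.366.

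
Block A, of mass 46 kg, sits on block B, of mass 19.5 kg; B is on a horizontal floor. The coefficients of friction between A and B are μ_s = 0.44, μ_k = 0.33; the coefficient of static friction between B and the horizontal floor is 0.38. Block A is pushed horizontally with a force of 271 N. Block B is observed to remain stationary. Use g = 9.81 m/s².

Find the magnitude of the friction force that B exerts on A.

The normal force B exerts on A is simply A's weight, N₁ = 451.3 N.
So the A–B interface can sustain at most μ_s N₁ = 198.6 N of static friction.
P = 271 N exceeds that limit, so A slips over B and the interface friction becomes kinetic: f₁ = μ_k N₁ = 0.33×451.3 = 149 N.
B experiences an equal 149 N forward from A (third law). B is in equilibrium, so the floor supplies f₂ = 149 N of static friction (limit μ_s(m_A+m_B)g = 244.2 N, not exceeded).

f ≈ 149 N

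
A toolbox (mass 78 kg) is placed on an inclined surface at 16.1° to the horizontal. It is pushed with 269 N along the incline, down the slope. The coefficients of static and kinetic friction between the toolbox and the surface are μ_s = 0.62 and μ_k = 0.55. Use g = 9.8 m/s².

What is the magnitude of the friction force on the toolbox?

Perpendicular to the surface, N = m g cos θ = 78·9.8·cos 16.1° = 734.4 N.
For equilibrium along the incline the friction force must supply f = m g sin θ + P = 212 + 269 = 481 N (positive meaning up-slope).
Maximum static friction available: μ_s N = 0.62 × 734.4 = 455.3 N.
Since |481| > 455.3 N, static friction cannot hold it; the toolbox slides down the incline and kinetic friction applies: f = μ_k N = 0.55 × 734.4 = 404 N.

f ≈ 404 N (up the incline)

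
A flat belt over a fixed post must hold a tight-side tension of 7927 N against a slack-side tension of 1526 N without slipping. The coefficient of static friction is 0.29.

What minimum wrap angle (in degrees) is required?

β_min ≈ 326°

T₂/T₁ = e^{μβ} → β = ln(T₂/T₁)/μ.
β = ln(7927/1526)/0.29 = 1.648/0.29 = 5.681 rad.
In degrees: β = 5.681 × 180/π = 326°.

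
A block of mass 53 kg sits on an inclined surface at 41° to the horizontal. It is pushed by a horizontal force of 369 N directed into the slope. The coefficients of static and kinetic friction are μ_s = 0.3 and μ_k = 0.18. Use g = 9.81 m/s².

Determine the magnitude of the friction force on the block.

f ≈ 62.6 N (up the incline)

Resolve perpendicular to the incline: N = m g cos θ + P sin θ = 53×9.81×cos 41° + 369×sin 41° = 634.5 N.
Parallel to the incline: P cos θ − m g sin θ = 278.5 − 341.1 = -62.62 N; the friction needed to balance this is 62.62 N acting up the slope.
Maximum static friction: μ_s N = 0.3 × 634.5 = 190.3 N.
Since 62.62 N is within the 190.3 N limit, the block stays put and friction is exactly 62.6 N.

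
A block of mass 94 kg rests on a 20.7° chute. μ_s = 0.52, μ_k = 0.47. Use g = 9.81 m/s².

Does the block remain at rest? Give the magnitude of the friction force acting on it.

N = m g cos θ = 863 N.
Down-slope weight component: m g sin θ = 326 N.
μ_s N = 449 N.
326 ≤ 449 N, so it stays put; friction = 326 N.

f ≈ 326 N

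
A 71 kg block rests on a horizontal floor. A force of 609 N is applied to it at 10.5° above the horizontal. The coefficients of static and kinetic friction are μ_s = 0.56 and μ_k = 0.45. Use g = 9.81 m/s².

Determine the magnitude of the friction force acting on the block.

N = m g − P sin α = 696.5 − 609×sin 10.5° = 585.5 N.
Horizontally, friction must balance P cos α = 598.8 N.
The static-friction limit is μ_s N = 327.9 N.
The required friction exceeds μ_s N, so the block moves and f = μ_k N = 263 N.

f ≈ 263 N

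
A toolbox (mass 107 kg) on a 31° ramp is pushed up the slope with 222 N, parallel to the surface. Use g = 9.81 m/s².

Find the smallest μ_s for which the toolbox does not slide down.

μ_s,min ≈ 0.354

N = m g cos θ = 899.7 N.
Friction must make up the shortfall along the incline: f = m g sin θ − P = 540.6 − 222 = 318.6 N.
At the threshold f = μ_s N, so μ_s,min = 318.6/899.7 = 0.354.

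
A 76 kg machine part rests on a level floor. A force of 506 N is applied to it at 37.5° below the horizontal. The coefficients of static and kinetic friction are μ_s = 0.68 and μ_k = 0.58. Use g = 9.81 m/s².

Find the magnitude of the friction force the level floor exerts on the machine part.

The vertical component of P adds to the normal force: N = m g + P sin α = 745.6 + 308 = 1054 N.
The horizontal driving force is P cos α = 401.4 N, so equilibrium needs friction f = 401.4 N.
The static-friction limit is μ_s N = 716.4 N.
Since 401.4 N does not exceed the limit, the machine part stays at rest and f = 401 N.

f ≈ 401 N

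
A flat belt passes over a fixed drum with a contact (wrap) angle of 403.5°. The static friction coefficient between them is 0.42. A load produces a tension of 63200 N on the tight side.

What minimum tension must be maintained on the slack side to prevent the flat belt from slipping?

Capstan equation at impending slip: T_tight/T_slack = e^{μβ}.
β = 403.5° = 7.042 rad; e^{μβ} = e^{0.42×7.042} = 19.26.
T_slack = T_tight / e^{μβ} = 63200 / 19.26 = 3280 N.

T_min ≈ 3280 N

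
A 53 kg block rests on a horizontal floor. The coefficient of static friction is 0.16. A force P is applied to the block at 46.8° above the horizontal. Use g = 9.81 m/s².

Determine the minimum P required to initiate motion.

N = m g − P sin α (the pull lifts the block).
At impending slip, P cos α = μ_s N = μ_s (m g − P sin α).
Solving: P (cos α + μ_s sin α) = μ_s m g → P = 0.16×520/(cos 46.8° + 0.16 sin 46.8°) = 83.2/0.8012 = 104 N.

P ≈ 104 N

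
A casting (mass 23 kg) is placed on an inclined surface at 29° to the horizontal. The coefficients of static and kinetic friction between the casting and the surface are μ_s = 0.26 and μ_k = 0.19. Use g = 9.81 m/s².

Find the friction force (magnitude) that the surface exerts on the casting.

Normal force: N = m g cos θ = 23 × 9.81 × cos 29° = 197.3 N.
Along the slope the weight component is m g sin θ = 109.4 N; friction must supply exactly this, acting up-slope.
The static-friction ceiling is μ_s N = 0.26 × 197.3 = 51.31 N.
Since |109.4| > 51.31 N, static friction cannot hold it; the casting slides down the incline and kinetic friction applies: f = μ_k N = 0.19 × 197.3 = 37.5 N.

f ≈ 37.5 N (up the incline)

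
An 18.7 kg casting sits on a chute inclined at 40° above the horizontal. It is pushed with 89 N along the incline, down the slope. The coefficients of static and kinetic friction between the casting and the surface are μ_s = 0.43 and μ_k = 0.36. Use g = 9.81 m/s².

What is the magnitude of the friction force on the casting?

f ≈ 50.6 N (up the incline)

Normal force: N = m g cos θ = 18.7 × 9.81 × cos 40° = 140.5 N.
For equilibrium along the incline the friction force must supply f = m g sin θ + P = 117.9 + 89 = 206.9 N (positive meaning up-slope).
Maximum static friction available: μ_s N = 0.43 × 140.5 = 60.43 N.
|206.9| exceeds 60.43 N, so the casting slips down-slope; friction is kinetic, f = μ_k N = 0.36×140.5 = 50.6 N.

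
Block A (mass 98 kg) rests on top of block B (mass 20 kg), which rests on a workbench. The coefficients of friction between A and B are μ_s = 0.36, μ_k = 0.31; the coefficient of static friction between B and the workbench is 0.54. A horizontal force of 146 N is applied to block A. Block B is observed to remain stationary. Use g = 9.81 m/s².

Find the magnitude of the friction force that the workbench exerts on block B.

f ≈ 146 N

The normal force B exerts on A is simply A's weight, N₁ = 961.4 N.
So the A–B interface can sustain at most μ_s N₁ = 346.1 N of static friction.
P = 146 N is within that limit, so A and B move together (both at rest); the A–B friction is simply f₁ = P = 146 N.
By Newton's third law B feels 146 N forward from A. With B stationary, the floor's static friction on B balances it: f₂ = 146 N (well within μ_s(m_A+m_B)g = 625.1 N).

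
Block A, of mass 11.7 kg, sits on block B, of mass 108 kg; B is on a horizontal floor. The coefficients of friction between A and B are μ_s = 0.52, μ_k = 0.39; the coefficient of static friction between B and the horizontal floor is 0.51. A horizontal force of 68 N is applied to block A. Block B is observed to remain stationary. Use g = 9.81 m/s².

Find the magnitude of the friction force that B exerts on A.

The normal force B exerts on A is simply A's weight, N₁ = 114.8 N.
Maximum static friction on A from B: μ_s N₁ = 0.52×114.8 = 59.68 N.
Since P = 68 N > 59.68 N, A slides on B; the A–B friction is kinetic: f₁ = μ_k N₁ = 0.39×114.8 = 44.8 N.
B experiences an equal 44.8 N forward from A (third law). B is in equilibrium, so the floor supplies f₂ = 44.8 N of static friction (limit μ_s(m_A+m_B)g = 598.9 N, not exceeded).

f ≈ 44.8 N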